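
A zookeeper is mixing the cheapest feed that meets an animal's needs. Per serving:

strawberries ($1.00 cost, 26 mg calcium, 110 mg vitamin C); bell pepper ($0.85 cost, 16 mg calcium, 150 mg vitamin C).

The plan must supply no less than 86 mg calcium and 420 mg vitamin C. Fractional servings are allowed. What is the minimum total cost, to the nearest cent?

$3.47

Minimising a linear cost over {calcium ≥ 86, vitamin C ≥ 420, servings ≥ 0} — the optimum is at a vertex, using one or two foods.
strawberries only: max(86/26, 420/110) = 3.818 servings → $3.82.
bell pepper only: max(86/16, 420/150) = 5.375 servings → $4.57.
strawberries + bell pepper with both tight: 2.888 servings and 0.6822 servings → $3.47.
The minimum over all feasible corners is $3.47.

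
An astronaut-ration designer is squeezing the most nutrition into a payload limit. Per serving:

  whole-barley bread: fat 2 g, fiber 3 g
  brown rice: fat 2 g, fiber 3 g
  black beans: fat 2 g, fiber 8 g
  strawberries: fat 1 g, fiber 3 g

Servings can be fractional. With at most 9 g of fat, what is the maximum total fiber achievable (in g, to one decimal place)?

36.0 g

Fiber per g fat: black beans 4, strawberries 3, whole-barley bread 1.5, brown rice 1.5.
With no serving limits, spend the whole fat allowance on black beans: 9 g / 2 g × 8 g = 36.0 g.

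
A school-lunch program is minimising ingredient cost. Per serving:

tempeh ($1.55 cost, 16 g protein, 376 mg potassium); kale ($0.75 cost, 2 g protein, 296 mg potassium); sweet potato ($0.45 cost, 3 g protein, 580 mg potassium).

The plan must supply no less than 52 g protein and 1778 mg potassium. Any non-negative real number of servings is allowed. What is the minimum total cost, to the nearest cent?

$5.21

A basic optimal solution has at most two foods positive. Try each food alone and each pair with both targets met exactly.
tempeh only: max(52/16, 1778/376) = 4.729 servings → $7.33.
kale only: max(52/2, 1778/296) = 26 servings → $19.50.
sweet potato only: max(52/3, 1778/580) = 17.33 servings → $7.80.
tempeh + kale with both tight: 2.971 servings and 2.233 servings → $6.28.
tempeh + sweet potato with both tight: 3.045 servings and 1.091 servings → $5.21.
kale + sweet potato with both targets exact would need a negative amount; discard.
So the least-cost plan costs $5.21.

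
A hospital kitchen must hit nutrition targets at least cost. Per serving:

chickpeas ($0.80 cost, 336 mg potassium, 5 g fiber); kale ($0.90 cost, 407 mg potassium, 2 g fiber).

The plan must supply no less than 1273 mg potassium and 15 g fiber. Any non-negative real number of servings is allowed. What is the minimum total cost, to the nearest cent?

At the optimum either one food covers both requirements or two foods hit both targets exactly; no other combination can be cheaper.
chickpeas only: max(1273/336, 15/5) = 3.789 servings → $3.03.
kale only: max(1273/407, 15/2) = 7.5 servings → $6.75.
chickpeas + kale with both tight: 2.611 servings and 0.9721 servings → $2.96.
So the least-cost plan costs $2.96.

$2.96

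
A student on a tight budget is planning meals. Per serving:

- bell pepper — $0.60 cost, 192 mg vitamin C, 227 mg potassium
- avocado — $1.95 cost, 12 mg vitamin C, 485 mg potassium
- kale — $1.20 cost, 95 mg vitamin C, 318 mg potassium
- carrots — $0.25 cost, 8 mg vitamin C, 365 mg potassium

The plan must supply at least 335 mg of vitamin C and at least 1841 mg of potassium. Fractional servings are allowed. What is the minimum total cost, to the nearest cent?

$1.96

Minimising a linear cost over {vitamin C ≥ 335, potassium ≥ 1841, servings ≥ 0} — the optimum is at a vertex, using one or two foods.
bell pepper only: max(335/192, 1841/227) = 8.11 servings → $4.87.
avocado only: max(335/12, 1841/485) = 27.92 servings → $54.44.
kale only: max(335/95, 1841/318) = 5.789 servings → $6.95.
carrots only: max(335/8, 1841/365) = 41.88 servings → $10.47.
bell pepper + avocado with both tight: 1.553 servings and 3.069 servings → $6.92.
bell pepper + kale: intersection lies outside the first quadrant.
bell pepper + carrots with both tight: 1.575 servings and 4.064 servings → $1.96.
avocado + kale with both tight: 1.618 servings and 3.322 servings → $7.14.
avocado + carrots: intersection lies outside the first quadrant.
kale + carrots with both tight: 3.347 servings and 2.128 servings → $4.55.
Cheapest feasible corner: $1.96.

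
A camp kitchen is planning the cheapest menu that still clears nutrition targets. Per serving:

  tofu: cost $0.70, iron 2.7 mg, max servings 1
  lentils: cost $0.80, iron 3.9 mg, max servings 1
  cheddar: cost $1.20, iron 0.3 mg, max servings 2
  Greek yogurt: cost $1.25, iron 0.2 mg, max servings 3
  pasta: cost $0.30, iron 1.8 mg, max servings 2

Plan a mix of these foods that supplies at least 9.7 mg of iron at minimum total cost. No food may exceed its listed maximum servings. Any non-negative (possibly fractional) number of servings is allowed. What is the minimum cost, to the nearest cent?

Cost per mg of iron: pasta $0.1667, lentils $0.2051, tofu $0.2593, cheddar $4.0000, Greek yogurt $6.2500.
Take 2 servings of pasta: +3.6 mg iron for $0.60 (total $0.60, still need 6.1 mg).
Take 1 serving of lentils: +3.9 mg iron for $0.80 (total $1.40, still need 2.2 mg).
Take 0.8148 servings of tofu: +2.2 mg iron for $0.57 (total $1.97, still need 0.0 mg).
Greedy by cheapest-per-mg is optimal for a single linear constraint, so the minimum cost is $1.97.

$1.97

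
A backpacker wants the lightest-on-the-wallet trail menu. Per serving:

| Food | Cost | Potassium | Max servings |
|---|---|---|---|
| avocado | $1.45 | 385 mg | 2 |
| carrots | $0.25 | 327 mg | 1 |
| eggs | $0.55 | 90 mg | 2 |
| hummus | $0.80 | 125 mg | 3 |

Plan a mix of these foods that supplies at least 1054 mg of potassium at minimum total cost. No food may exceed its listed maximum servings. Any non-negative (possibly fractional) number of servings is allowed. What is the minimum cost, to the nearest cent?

$2.99

Cost per mg of potassium: carrots $0.0008, avocado $0.0038, eggs $0.0061, hummus $0.0064.
Take 1 serving of carrots: +327.0 mg potassium for $0.25 (total $0.25, still need 727.0 mg).
Take 1.888 servings of avocado: +727.0 mg potassium for $2.74 (total $2.99, still need 0.0 mg).
Greedy by cheapest-per-mg is optimal for a single linear constraint, so the minimum cost is $2.99.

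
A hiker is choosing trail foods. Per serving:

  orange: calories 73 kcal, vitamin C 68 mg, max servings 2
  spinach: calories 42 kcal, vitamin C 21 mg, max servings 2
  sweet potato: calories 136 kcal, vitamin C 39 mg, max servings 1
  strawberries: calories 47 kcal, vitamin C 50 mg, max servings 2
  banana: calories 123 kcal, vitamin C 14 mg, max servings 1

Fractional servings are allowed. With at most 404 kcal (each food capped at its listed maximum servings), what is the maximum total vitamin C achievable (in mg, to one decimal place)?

300.9 mg

Vitamin C per kcal: strawberries 1.064, orange 0.9315, spinach 0.5, sweet potato 0.2868, banana 0.1138.
Take 2 servings of strawberries: uses 94 kcal, +100.0 mg vitamin C (running total 100.0 mg).
Take 2 servings of orange: uses 146 kcal, +136.0 mg vitamin C (running total 236.0 mg).
Take 2 servings of spinach: uses 84 kcal, +42.0 mg vitamin C (running total 278.0 mg).
Take 0.5882 servings of sweet potato: uses 80 kcal, +22.9 mg vitamin C (running total 300.9 mg).
Greedy by best ratio exhausts the calories allowance optimally: 300.9 mg.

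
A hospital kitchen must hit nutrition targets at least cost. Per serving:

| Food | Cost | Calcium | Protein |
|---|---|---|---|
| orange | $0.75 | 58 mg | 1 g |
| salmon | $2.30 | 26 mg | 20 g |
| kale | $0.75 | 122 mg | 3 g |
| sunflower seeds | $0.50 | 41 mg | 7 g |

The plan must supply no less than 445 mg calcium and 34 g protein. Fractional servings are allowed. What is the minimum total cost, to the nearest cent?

With two linear requirements the optimum uses one or two foods; enumerate the corners.
orange only: max(445/58, 34/1) = 34 servings → $25.50.
salmon only: max(445/26, 34/20) = 17.12 servings → $39.37.
kale only: max(445/122, 34/3) = 11.33 servings → $8.50.
sunflower seeds only: max(445/41, 34/7) = 10.85 servings → $5.43.
orange + salmon with both tight: 7.069 servings and 1.347 servings → $8.40.
orange + kale: intersection lies outside the first quadrant.
orange + sunflower seeds with both tight: 4.715 servings and 4.184 servings → $5.63.
salmon + kale with both tight: 1.191 servings and 3.394 servings → $5.28.
salmon + sunflower seeds: the both-tight solution has a negative serving — not a feasible corner.
kale + sunflower seeds with both tight: 2.354 servings and 3.848 servings → $3.69.
The minimum over all feasible corners is $3.69.

$3.69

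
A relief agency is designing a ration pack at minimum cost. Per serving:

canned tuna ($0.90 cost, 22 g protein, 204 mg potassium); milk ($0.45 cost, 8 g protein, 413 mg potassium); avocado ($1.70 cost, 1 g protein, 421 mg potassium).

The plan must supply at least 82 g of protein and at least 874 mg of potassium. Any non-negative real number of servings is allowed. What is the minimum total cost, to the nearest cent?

At the optimum either one food covers both requirements or two foods hit both targets exactly; no other combination can be cheaper.
canned tuna only: max(82/22, 874/204) = 4.284 servings → $3.86.
milk only: max(82/8, 874/413) = 10.25 servings → $4.61.
avocado only: max(82/1, 874/421) = 82 servings → $139.40.
canned tuna + milk with both tight: 3.605 servings and 0.3354 servings → $3.40.
canned tuna + avocado with both tight: 3.715 servings and 0.276 servings → $3.81.
milk + avocado with both targets exact would need a negative amount; discard.
Cheapest feasible corner: $3.40.

$3.40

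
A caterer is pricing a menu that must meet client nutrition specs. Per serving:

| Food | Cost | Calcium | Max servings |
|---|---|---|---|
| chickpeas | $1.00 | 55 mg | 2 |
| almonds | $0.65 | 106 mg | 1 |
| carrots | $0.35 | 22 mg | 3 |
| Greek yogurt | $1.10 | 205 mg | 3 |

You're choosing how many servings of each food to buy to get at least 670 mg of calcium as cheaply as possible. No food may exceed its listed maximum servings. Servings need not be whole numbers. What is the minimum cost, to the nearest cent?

Cost per mg of calcium: Greek yogurt $0.0054, almonds $0.0061, carrots $0.0159, chickpeas $0.0182.
Take 3 servings of Greek yogurt: +615.0 mg calcium for $3.30 (total $3.30, still need 55.0 mg).
Take 0.5189 servings of almonds: +55.0 mg calcium for $0.34 (total $3.64, still need 0.0 mg).
Greedy by cheapest-per-mg is optimal for a single linear constraint, so the minimum cost is $3.64.

$3.64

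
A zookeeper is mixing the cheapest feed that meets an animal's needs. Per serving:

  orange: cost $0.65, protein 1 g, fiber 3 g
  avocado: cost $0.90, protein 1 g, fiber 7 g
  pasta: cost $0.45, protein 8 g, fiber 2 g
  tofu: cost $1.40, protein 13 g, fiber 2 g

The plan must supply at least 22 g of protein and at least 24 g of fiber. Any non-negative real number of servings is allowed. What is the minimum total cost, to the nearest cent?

$3.55

An LP optimum is at a vertex; with two nutrient constraints at most two foods are used. Check each candidate.
orange only: max(22/1, 24/3) = 22 servings → $14.30.
avocado only: max(22/1, 24/7) = 22 servings → $19.80.
pasta only: max(22/8, 24/2) = 12 servings → $5.40.
tofu only: max(22/13, 24/2) = 12 servings → $16.80.
orange + avocado: the both-tight solution has a negative serving — not a feasible corner.
orange + pasta with both tight: 6.727 servings and 1.909 servings → $5.23.
orange + tofu with both tight: 7.243 servings and 1.135 servings → $6.30.
avocado + pasta with both tight: 2.741 servings and 2.407 servings → $3.55.
avocado + tofu with both tight: 3.011 servings and 1.461 servings → $4.76.
pasta + tofu: intersection lies outside the first quadrant.
Cheapest feasible corner: $3.55.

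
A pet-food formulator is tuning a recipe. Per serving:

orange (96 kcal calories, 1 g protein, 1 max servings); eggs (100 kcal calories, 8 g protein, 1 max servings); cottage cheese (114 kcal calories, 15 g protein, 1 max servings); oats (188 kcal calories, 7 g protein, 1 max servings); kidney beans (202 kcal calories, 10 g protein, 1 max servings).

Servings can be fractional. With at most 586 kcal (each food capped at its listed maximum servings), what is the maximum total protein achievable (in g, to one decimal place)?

39.3 g

Protein per kcal: cottage cheese 0.1316, eggs 0.08, kidney beans 0.0495, oats 0.03723, orange 0.01042.
Take 1 serving of cottage cheese: uses 114 kcal, +15.0 g protein (running total 15.0 g).
Take 1 serving of eggs: uses 100 kcal, +8.0 g protein (running total 23.0 g).
Take 1 serving of kidney beans: uses 202 kcal, +10.0 g protein (running total 33.0 g).
Take 0.9043 servings of oats: uses 170 kcal, +6.3 g protein (running total 39.3 g).
Filling greedily by protein-per-kcal is optimal for one linear limit, giving 39.3 g.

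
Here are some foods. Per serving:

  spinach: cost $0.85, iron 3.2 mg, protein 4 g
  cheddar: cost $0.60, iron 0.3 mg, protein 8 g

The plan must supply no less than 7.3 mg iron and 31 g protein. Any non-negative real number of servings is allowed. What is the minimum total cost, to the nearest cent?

$3.43

This is a tiny linear program; its minimum lies at a vertex of the feasible set. List the vertices and price them.
spinach only: max(7.3/3.2, 31/4) = 7.75 servings → $6.59.
cheddar only: max(7.3/0.3, 31/8) = 24.33 servings → $14.60.
spinach + cheddar with both tight: 2.012 servings and 2.869 servings → $3.43.
Cheapest feasible corner: $3.43.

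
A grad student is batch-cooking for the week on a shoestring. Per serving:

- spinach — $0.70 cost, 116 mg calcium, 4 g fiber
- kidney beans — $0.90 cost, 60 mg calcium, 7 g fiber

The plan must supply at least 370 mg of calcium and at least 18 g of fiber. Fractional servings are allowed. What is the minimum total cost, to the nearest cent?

$2.80

For a min-cost LP with two ≥-constraints, a basic feasible solution has at most two positive variables.
spinach only: max(370/116, 18/4) = 4.5 servings → $3.15.
kidney beans only: max(370/60, 18/7) = 6.167 servings → $5.55.
spinach + kidney beans with both tight: 2.64 servings and 1.063 servings → $2.80.
So the least-cost plan costs $2.80.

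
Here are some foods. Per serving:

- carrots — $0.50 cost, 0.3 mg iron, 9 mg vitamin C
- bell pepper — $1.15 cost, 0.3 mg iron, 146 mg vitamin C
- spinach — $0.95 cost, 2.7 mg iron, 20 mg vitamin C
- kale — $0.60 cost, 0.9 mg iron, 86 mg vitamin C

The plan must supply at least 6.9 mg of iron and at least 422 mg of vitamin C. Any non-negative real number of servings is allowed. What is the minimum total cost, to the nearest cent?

For a min-cost LP with two ≥-constraints, a basic feasible solution has at most two positive variables.
carrots only: max(6.9/0.3, 422/9) = 46.89 servings → $23.44.
bell pepper only: max(6.9/0.3, 422/146) = 23 servings → $26.45.
spinach only: max(6.9/2.7, 422/20) = 21.1 servings → $20.05.
kale only: max(6.9/0.9, 422/86) = 7.667 servings → $4.60.
carrots + bell pepper with both tight: 21.43 servings and 1.569 servings → $12.52.
carrots + spinach: the both-tight solution has a negative serving — not a feasible corner.
carrots + kale with both tight: 12.07 servings and 3.644 servings → $8.22.
bell pepper + spinach with both tight: 2.58 servings and 2.269 servings → $5.12.
bell pepper + kale: intersection lies outside the first quadrant.
spinach + kale with both tight: 0.9972 servings and 4.675 servings → $3.75.
So the least-cost plan costs $3.75.

$3.75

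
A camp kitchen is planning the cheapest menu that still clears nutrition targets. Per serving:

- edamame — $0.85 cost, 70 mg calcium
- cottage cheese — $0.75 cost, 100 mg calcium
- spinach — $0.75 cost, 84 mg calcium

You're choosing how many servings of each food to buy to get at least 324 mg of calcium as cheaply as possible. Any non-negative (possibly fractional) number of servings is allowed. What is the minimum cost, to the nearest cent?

Cost per mg of calcium: cottage cheese $0.0075, spinach $0.0089, edamame $0.0121.
With no serving limits, use only cottage cheese: 324 mg / 100 mg = 3.24 servings × $0.75 = $2.43.

$2.43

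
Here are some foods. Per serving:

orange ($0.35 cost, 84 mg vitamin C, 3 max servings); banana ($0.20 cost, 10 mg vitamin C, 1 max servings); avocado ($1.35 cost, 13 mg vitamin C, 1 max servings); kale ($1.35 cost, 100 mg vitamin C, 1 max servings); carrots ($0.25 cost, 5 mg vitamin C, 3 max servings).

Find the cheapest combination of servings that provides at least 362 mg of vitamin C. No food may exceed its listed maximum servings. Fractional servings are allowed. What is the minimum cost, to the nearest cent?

$2.60

Cost per mg of vitamin C: orange $0.0042, kale $0.0135, banana $0.0200, carrots $0.0500, avocado $0.1038.
Take 3 servings of orange: +252.0 mg vitamin C for $1.05 (total $1.05, still need 110.0 mg).
Take 1 serving of kale: +100.0 mg vitamin C for $1.35 (total $2.40, still need 10.0 mg).
Take 1 serving of banana: +10.0 mg vitamin C for $0.20 (total $2.60, still need 0.0 mg).
Filling from the cheapest source first is optimal under one linear minimum: $2.60.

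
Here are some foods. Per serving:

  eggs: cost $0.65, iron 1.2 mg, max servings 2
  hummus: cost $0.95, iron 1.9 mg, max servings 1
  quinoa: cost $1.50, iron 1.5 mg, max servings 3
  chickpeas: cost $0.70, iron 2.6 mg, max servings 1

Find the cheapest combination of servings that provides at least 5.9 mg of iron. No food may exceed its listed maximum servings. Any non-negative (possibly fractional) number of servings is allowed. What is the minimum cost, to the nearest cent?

Cost per mg of iron: chickpeas $0.2692, hummus $0.5000, eggs $0.5417, quinoa $1.0000.
Take 1 serving of chickpeas: +2.6 mg iron for $0.70 (total $0.70, still need 3.3 mg).
Take 1 serving of hummus: +1.9 mg iron for $0.95 (total $1.65, still need 1.4 mg).
Take 1.167 servings of eggs: +1.4 mg iron for $0.76 (total $2.41, still need 0.0 mg).
Greedy by cheapest-per-mg is optimal for a single linear constraint, so the minimum cost is $2.41.

$2.41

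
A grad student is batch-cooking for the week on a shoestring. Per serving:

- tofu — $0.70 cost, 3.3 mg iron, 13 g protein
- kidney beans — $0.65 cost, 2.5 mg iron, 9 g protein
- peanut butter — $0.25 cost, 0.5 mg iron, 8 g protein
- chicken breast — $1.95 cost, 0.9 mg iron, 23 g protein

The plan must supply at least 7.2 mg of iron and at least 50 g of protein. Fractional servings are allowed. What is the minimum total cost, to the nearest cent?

Two binding constraints pin down two serving amounts, so the optimal mix uses at most two foods. The candidates are each food alone (scaled to the tighter of iron/protein) and each pair with both constraints tight.
tofu only: max(7.2/3.3, 50/13) = 3.846 servings → $2.69.
kidney beans only: max(7.2/2.5, 50/9) = 5.556 servings → $3.61.
peanut butter only: max(7.2/0.5, 50/8) = 14.4 servings → $3.60.
chicken breast only: max(7.2/0.9, 50/23) = 8 servings → $15.60.
tofu + kidney beans: the both-tight solution has a negative serving — not a feasible corner.
tofu + peanut butter with both tight: 1.638 servings and 3.588 servings → $2.04.
tofu + chicken breast with both tight: 1.879 servings and 1.112 servings → $3.48.
kidney beans + peanut butter with both tight: 2.103 servings and 3.884 servings → $2.34.
kidney beans + chicken breast with both tight: 2.441 servings and 1.219 servings → $3.96.
peanut butter + chicken breast with both targets exact would need a negative amount; discard.
So the least-cost plan costs $2.04.

$2.04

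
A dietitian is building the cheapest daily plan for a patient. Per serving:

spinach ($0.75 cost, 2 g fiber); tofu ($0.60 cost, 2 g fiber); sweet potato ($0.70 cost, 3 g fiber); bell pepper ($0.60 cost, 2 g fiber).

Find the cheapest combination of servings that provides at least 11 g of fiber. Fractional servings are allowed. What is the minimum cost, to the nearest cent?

$2.57

Cost per g of fiber: sweet potato $0.2333, tofu $0.3000, bell pepper $0.3000, spinach $0.3750.
With no serving limits, use only sweet potato: 11 g / 3 g = 3.667 servings × $0.70 = $2.57.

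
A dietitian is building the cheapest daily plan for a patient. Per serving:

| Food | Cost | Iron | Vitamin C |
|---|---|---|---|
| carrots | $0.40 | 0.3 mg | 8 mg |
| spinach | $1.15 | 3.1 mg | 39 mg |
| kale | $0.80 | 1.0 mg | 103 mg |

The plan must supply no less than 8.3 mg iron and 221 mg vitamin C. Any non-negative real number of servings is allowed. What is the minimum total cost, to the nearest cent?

An LP optimum is at a vertex; with two nutrient constraints at most two foods are used. Check each candidate.
carrots only: max(8.3/0.3, 221/8) = 27.67 servings → $11.07.
spinach only: max(8.3/3.1, 221/39) = 5.667 servings → $6.52.
kale only: max(8.3/1.0, 221/103) = 8.3 servings → $6.64.
carrots + spinach with both tight: 27.59 servings and 0.007634 servings → $11.04.
carrots + kale: the both-tight solution has a negative serving — not a feasible corner.
spinach + kale with both tight: 2.262 servings and 1.289 servings → $3.63.
Cheapest feasible corner: $3.63.

$3.63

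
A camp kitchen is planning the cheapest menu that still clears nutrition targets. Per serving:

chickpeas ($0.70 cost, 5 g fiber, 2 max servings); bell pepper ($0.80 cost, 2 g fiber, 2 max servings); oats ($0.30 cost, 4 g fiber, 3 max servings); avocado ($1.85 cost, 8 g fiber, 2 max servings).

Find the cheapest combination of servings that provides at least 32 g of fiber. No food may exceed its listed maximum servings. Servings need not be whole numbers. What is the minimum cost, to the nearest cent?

Cost per g of fiber: oats $0.0750, chickpeas $0.1400, avocado $0.2313, bell pepper $0.4000.
Take 3 servings of oats: +12.0 g fiber for $0.90 (total $0.90, still need 20.0 g).
Take 2 servings of chickpeas: +10.0 g fiber for $1.40 (total $2.30, still need 10.0 g).
Take 1.25 servings of avocado: +10.0 g fiber for $2.31 (total $4.61, still need 0.0 g).
Greedy by cheapest-per-g is optimal for a single linear constraint, so the minimum cost is $4.61.

$4.61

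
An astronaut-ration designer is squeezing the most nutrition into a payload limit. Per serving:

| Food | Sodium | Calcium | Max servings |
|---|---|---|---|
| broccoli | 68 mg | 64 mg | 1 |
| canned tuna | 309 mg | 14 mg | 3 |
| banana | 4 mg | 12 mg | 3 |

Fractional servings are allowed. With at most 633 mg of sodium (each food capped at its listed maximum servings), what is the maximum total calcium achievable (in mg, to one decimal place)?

Calcium per mg sodium: banana 3, broccoli 0.9412, canned tuna 0.04531.
Take 3 servings of banana: uses 12 mg sodium, +36.0 mg calcium (running total 36.0 mg).
Take 1 serving of broccoli: uses 68 mg sodium, +64.0 mg calcium (running total 100.0 mg).
Take 1.79 servings of canned tuna: uses 553 mg sodium, +25.1 mg calcium (running total 125.1 mg).
Greedy by best ratio exhausts the sodium allowance optimally: 125.1 mg.

125.1 mg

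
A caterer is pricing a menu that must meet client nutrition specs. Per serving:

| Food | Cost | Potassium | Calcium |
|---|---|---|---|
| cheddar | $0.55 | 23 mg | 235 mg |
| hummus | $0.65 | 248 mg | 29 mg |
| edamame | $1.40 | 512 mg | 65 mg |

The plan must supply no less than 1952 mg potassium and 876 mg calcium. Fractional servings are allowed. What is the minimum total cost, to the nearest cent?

$6.48

This is a tiny linear program; its minimum lies at a vertex of the feasible set. List the vertices and price them.
cheddar only: max(1952/23, 876/235) = 84.87 servings → $46.68.
hummus only: max(1952/248, 876/29) = 30.21 servings → $19.63.
edamame only: max(1952/512, 876/65) = 13.48 servings → $18.87.
cheddar + hummus with both tight: 2.788 servings and 7.612 servings → $6.48.
cheddar + edamame with both tight: 2.707 servings and 3.691 servings → $6.66.
hummus + edamame: intersection lies outside the first quadrant.
The minimum over all feasible corners is $6.48.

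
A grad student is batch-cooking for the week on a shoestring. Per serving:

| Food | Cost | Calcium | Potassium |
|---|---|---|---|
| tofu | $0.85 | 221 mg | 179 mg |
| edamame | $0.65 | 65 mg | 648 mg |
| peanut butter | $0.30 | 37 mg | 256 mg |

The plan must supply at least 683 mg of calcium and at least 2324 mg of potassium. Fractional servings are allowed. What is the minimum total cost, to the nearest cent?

$3.82

With two linear requirements the optimum uses one or two foods; enumerate the corners.
tofu only: max(683/221, 2324/179) = 12.98 servings → $11.04.
edamame only: max(683/65, 2324/648) = 10.51 servings → $6.83.
peanut butter only: max(683/37, 2324/256) = 18.46 servings → $5.54.
tofu + edamame with both tight: 2.216 servings and 2.974 servings → $3.82.
tofu + peanut butter with both tight: 1.779 servings and 7.834 servings → $3.86.
edamame + peanut butter with both targets exact would need a negative amount; discard.
Cheapest feasible corner: $3.82.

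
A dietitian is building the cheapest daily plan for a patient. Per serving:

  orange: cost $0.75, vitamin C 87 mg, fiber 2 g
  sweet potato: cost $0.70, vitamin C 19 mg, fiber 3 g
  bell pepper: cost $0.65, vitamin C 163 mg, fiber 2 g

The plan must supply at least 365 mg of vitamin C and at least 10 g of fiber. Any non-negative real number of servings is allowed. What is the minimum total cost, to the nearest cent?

Check every corner: each single food scaled to meet both minima, and each pair solved so both constraints bind.
orange only: max(365/87, 10/2) = 5 servings → $3.75.
sweet potato only: max(365/19, 10/3) = 19.21 servings → $13.45.
bell pepper only: max(365/163, 10/2) = 5 servings → $3.25.
orange + sweet potato with both tight: 4.058 servings and 0.6278 servings → $3.48.
orange + bell pepper: the both-tight solution has a negative serving — not a feasible corner.
sweet potato + bell pepper with both tight: 1.996 servings and 2.007 servings → $2.70.
Cheapest feasible corner: $2.70.

$2.70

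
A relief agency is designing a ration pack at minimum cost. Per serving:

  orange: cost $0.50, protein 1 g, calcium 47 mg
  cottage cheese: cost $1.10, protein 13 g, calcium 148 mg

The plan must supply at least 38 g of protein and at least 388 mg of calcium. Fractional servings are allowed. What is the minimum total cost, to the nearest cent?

At the optimum either one food covers both requirements or two foods hit both targets exactly; no other combination can be cheaper.
orange only: max(38/1, 388/47) = 38 servings → $19.00.
cottage cheese only: max(38/13, 388/148) = 2.923 servings → $3.22.
orange + cottage cheese: intersection lies outside the first quadrant.
Cheapest feasible corner: $3.22.

$3.22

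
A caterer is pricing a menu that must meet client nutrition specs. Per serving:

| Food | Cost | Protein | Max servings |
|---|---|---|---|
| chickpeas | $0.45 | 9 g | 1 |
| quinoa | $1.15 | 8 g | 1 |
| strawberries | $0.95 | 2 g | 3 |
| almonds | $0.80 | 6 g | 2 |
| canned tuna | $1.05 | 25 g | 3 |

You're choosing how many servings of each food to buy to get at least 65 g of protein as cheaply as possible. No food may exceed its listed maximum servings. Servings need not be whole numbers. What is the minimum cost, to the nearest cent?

$2.73

Cost per g of protein: canned tuna $0.0420, chickpeas $0.0500, almonds $0.1333, quinoa $0.1437, strawberries $0.4750.
Take 2.6 servings of canned tuna: +65.0 g protein for $2.73 (total $2.73, still need 0.0 g).
Greedy by cheapest-per-g is optimal for a single linear constraint, so the minimum cost is $2.73.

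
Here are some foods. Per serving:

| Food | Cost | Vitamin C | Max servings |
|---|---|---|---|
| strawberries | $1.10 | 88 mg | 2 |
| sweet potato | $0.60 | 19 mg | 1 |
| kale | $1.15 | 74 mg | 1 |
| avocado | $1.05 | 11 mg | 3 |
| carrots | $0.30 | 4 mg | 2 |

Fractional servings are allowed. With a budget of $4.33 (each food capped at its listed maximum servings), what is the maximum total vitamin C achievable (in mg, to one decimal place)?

Vitamin C per dollar: strawberries 80, kale 64.35, sweet potato 31.67, carrots 13.33, avocado 10.48.
Take 2 servings of strawberries: spends $2.20, +176.0 mg vitamin C (running total 176.0 mg).
Take 1 serving of kale: spends $1.15, +74.0 mg vitamin C (running total 250.0 mg).
Take 1 serving of sweet potato: spends $0.60, +19.0 mg vitamin C (running total 269.0 mg).
Take 1.267 servings of carrots: spends $0.38, +5.1 mg vitamin C (running total 274.1 mg).
Filling greedily by vitamin C-per-dollar is optimal for one linear limit, giving 274.1 mg.

274.1 mg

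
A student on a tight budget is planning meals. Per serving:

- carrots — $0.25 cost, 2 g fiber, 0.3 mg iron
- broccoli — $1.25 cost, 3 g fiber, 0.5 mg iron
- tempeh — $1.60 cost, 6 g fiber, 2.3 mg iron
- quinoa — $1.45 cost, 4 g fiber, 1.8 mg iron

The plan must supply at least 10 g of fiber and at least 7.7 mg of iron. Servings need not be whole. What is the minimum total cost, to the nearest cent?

The cheapest plan sits at a corner of the feasible region — with two constraints it uses at most two foods.
carrots only: max(10/2, 7.7/0.3) = 25.67 servings → $6.42.
broccoli only: max(10/3, 7.7/0.5) = 15.4 servings → $19.25.
tempeh only: max(10/6, 7.7/2.3) = 3.348 servings → $5.36.
quinoa only: max(10/4, 7.7/1.8) = 4.278 servings → $6.20.
carrots + broccoli with both targets exact would need a negative amount; discard.
carrots + tempeh: intersection lies outside the first quadrant.
carrots + quinoa with both targets exact would need a negative amount; discard.
broccoli + tempeh: intersection lies outside the first quadrant.
broccoli + quinoa: intersection lies outside the first quadrant.
tempeh + quinoa: intersection lies outside the first quadrant.
Cheapest feasible corner: $5.36.

$5.36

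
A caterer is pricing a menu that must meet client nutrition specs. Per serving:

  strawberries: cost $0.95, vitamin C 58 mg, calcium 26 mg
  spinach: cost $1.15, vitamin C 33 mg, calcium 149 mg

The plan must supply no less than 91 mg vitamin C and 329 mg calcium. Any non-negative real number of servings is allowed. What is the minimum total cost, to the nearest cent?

$2.80

This is a tiny linear program; its minimum lies at a vertex of the feasible set. List the vertices and price them.
strawberries only: max(91/58, 329/26) = 12.65 servings → $12.02.
spinach only: max(91/33, 329/149) = 2.758 servings → $3.17.
strawberries + spinach with both tight: 0.3471 servings and 2.147 servings → $2.80.
So the least-cost plan costs $2.80.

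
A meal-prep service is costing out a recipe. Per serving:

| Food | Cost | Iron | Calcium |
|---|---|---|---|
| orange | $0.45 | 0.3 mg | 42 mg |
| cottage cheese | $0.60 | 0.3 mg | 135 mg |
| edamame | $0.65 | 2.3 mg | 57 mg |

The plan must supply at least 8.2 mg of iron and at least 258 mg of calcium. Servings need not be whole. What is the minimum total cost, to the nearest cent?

An LP optimum is at a vertex; with two nutrient constraints at most two foods are used. Check each candidate.
orange only: max(8.2/0.3, 258/42) = 27.33 servings → $12.30.
cottage cheese only: max(8.2/0.3, 258/135) = 27.33 servings → $16.40.
edamame only: max(8.2/2.3, 258/57) = 4.526 servings → $2.94.
orange + cottage cheese: the both-tight solution has a negative serving — not a feasible corner.
orange + edamame with both tight: 1.585 servings and 3.358 servings → $2.90.
cottage cheese + edamame with both tight: 0.4294 servings and 3.509 servings → $2.54.
The minimum over all feasible corners is $2.54.

$2.54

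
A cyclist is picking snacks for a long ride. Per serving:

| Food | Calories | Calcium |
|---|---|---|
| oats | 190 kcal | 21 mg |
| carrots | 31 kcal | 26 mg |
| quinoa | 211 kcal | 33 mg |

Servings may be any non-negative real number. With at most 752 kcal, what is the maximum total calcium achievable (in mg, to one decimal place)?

Calcium per kcal: carrots 0.8387, quinoa 0.1564, oats 0.1105.
With no serving limits, spend the whole calories allowance on carrots: 752 kcal / 31 kcal × 26 mg = 630.7 mg.

630.7 mg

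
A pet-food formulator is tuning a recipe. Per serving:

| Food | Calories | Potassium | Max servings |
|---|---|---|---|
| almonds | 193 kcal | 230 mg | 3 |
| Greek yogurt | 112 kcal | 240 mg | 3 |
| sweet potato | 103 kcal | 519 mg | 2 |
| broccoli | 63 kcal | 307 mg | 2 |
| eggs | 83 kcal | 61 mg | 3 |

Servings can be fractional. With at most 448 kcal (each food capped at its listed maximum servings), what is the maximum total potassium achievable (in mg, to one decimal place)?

1900.6 mg

Potassium per kcal: sweet potato 5.039, broccoli 4.873, Greek yogurt 2.143, almonds 1.192, eggs 0.7349.
Take 2 servings of sweet potato: uses 206 kcal, +1038.0 mg potassium (running total 1038.0 mg).
Take 2 servings of broccoli: uses 126 kcal, +614.0 mg potassium (running total 1652.0 mg).
Take 1.036 servings of Greek yogurt: uses 116 kcal, +248.6 mg potassium (running total 1900.6 mg).
Filling greedily by potassium-per-kcal is optimal for one linear limit, giving 1900.6 mg.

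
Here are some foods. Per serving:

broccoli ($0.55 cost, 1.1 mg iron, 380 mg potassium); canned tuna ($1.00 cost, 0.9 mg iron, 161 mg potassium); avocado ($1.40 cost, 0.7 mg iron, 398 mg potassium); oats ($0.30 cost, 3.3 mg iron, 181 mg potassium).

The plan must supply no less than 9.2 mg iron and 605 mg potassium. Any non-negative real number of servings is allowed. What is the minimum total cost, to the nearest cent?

Minimising a linear cost over {iron ≥ 9.2, potassium ≥ 605, servings ≥ 0} — the optimum is at a vertex, using one or two foods.
broccoli only: max(9.2/1.1, 605/380) = 8.364 servings → $4.60.
canned tuna only: max(9.2/0.9, 605/161) = 10.22 servings → $10.22.
avocado only: max(9.2/0.7, 605/398) = 13.14 servings → $18.40.
oats only: max(9.2/3.3, 605/181) = 3.343 servings → $1.00.
broccoli + canned tuna with both targets exact would need a negative amount; discard.
broccoli + avocado: the both-tight solution has a negative serving — not a feasible corner.
broccoli + oats with both tight: 0.3141 servings and 2.683 servings → $0.98.
canned tuna + avocado: the both-tight solution has a negative serving — not a feasible corner.
canned tuna + oats with both tight: 0.8993 servings and 2.543 servings → $1.66.
avocado + oats with both tight: 0.2792 servings and 2.729 servings → $1.21.
Cheapest feasible corner: $0.98.

$0.98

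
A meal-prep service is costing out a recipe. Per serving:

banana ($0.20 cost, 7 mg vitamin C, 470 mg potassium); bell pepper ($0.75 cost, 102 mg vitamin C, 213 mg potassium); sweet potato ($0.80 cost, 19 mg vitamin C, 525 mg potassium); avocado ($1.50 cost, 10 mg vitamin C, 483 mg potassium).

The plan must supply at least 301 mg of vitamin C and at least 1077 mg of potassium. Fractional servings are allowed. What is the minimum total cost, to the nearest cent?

Compare the cost at each extreme point of the feasible region.
banana only: max(301/7, 1077/470) = 43 servings → $8.60.
bell pepper only: max(301/102, 1077/213) = 5.056 servings → $3.79.
sweet potato only: max(301/19, 1077/525) = 15.84 servings → $12.67.
avocado only: max(301/10, 1077/483) = 30.1 servings → $45.15.
banana + bell pepper with both tight: 0.9848 servings and 2.883 servings → $2.36.
banana + sweet potato with both targets exact would need a negative amount; discard.
banana + avocado: the both-tight solution has a negative serving — not a feasible corner.
bell pepper + sweet potato with both tight: 2.779 servings and 0.924 servings → $2.82.
bell pepper + avocado with both tight: 2.856 servings and 0.9704 servings → $3.60.
sweet potato + avocado: intersection lies outside the first quadrant.
Cheapest feasible corner: $2.36.

$2.36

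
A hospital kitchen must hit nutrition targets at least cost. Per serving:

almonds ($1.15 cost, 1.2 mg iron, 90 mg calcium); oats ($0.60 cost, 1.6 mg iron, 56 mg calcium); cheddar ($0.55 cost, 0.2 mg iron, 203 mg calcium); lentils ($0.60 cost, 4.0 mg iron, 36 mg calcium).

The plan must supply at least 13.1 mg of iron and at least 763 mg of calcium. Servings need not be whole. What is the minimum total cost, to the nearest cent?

$3.63

At the optimum either one food covers both requirements or two foods hit both targets exactly; no other combination can be cheaper.
almonds only: max(13.1/1.2, 763/90) = 10.92 servings → $12.55.
oats only: max(13.1/1.6, 763/56) = 13.62 servings → $8.18.
cheddar only: max(13.1/0.2, 763/203) = 65.5 servings → $36.02.
lentils only: max(13.1/4.0, 763/36) = 21.19 servings → $12.72.
almonds + oats with both tight: 6.344 servings and 3.43 servings → $9.35.
almonds + cheddar: the both-tight solution has a negative serving — not a feasible corner.
almonds + lentils with both tight: 8.145 servings and 0.8314 servings → $9.87.
oats + cheddar with both tight: 7.993 servings and 1.554 servings → $5.65.
oats + lentils with both targets exact would need a negative amount; discard.
cheddar + lentils with both tight: 3.206 servings and 3.115 servings → $3.63.
The minimum over all feasible corners is $3.63.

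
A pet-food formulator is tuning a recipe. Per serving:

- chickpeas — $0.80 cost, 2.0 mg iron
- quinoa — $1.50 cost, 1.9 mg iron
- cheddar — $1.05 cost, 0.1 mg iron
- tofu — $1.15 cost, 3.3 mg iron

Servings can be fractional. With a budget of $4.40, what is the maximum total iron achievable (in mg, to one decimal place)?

12.6 mg

Iron per dollar: tofu 2.87, chickpeas 2.5, quinoa 1.267, cheddar 0.09524.
With no serving limits, spend the whole cost allowance on tofu: $4.40 / $1.15 × 3.3 mg = 12.6 mg.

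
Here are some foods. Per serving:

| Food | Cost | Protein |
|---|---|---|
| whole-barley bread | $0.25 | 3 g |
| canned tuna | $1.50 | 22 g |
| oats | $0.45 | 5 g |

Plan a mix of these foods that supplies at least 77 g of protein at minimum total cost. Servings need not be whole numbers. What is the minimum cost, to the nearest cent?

$5.25

Cost per g of protein: canned tuna $0.0682, whole-barley bread $0.0833, oats $0.0900.
With no serving limits, use only canned tuna: 77 g / 22 g = 3.5 servings × $1.50 = $5.25.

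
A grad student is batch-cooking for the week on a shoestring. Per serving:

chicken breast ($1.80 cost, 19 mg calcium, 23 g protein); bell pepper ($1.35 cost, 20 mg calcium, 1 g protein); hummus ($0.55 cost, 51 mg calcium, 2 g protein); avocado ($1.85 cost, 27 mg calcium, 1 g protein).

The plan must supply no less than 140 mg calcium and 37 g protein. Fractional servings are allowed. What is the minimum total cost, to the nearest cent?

A basic optimal solution has at most two foods positive. Try each food alone and each pair with both targets met exactly.
chicken breast only: max(140/19, 37/23) = 7.368 servings → $13.26.
bell pepper only: max(140/20, 37/1) = 37 servings → $49.95.
hummus only: max(140/51, 37/2) = 18.5 servings → $10.18.
avocado only: max(140/27, 37/1) = 37 servings → $68.45.
chicken breast + bell pepper with both tight: 1.361 servings and 5.707 servings → $10.15.
chicken breast + hummus with both tight: 1.416 servings and 2.218 servings → $3.77.
chicken breast + avocado with both tight: 1.427 servings and 4.181 servings → $10.30.
bell pepper + hummus with both targets exact would need a negative amount; discard.
bell pepper + avocado: intersection lies outside the first quadrant.
hummus + avocado: the both-tight solution has a negative serving — not a feasible corner.
Cheapest feasible corner: $3.77.

$3.77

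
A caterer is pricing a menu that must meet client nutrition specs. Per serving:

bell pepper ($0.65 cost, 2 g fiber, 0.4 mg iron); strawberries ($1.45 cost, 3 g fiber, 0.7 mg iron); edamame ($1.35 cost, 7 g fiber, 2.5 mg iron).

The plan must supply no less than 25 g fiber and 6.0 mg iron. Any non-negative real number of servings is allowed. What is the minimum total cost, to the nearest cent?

With two linear requirements the optimum uses one or two foods; enumerate the corners.
bell pepper only: max(25/2, 6.0/0.4) = 15 servings → $9.75.
strawberries only: max(25/3, 6.0/0.7) = 8.571 servings → $12.43.
edamame only: max(25/7, 6.0/2.5) = 3.571 servings → $4.82.
bell pepper + strawberries: intersection lies outside the first quadrant.
bell pepper + edamame with both tight: 9.318 servings and 0.9091 servings → $7.28.
strawberries + edamame with both tight: 7.885 servings and 0.1923 servings → $11.69.
So the least-cost plan costs $4.82.

$4.82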